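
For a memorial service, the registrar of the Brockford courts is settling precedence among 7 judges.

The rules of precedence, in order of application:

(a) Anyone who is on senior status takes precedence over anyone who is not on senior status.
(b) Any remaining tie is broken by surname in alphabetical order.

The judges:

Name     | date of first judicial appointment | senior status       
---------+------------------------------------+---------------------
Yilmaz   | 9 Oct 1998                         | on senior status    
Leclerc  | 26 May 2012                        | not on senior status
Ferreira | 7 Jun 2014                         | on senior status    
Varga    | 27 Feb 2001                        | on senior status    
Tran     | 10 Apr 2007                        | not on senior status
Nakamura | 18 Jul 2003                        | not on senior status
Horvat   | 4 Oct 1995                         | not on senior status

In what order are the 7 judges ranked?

Ferreira, Varga, Yilmaz, Horvat, Leclerc, Nakamura, Tran

By the first rule: Ferreira, Varga and Yilmaz (each on senior status); then Horvat, Leclerc, Nakamura and Tran (each not on senior status).
Among Ferreira, Varga and Yilmaz, alphabetically by surname: Ferreira before Varga before Yilmaz.
Among Horvat, Leclerc, Nakamura and Tran, alphabetically by surname: Horvat before Leclerc before Nakamura before Tran.
Full order: Ferreira, Varga, Yilmaz, Horvat, Leclerc, Nakamura, Tran.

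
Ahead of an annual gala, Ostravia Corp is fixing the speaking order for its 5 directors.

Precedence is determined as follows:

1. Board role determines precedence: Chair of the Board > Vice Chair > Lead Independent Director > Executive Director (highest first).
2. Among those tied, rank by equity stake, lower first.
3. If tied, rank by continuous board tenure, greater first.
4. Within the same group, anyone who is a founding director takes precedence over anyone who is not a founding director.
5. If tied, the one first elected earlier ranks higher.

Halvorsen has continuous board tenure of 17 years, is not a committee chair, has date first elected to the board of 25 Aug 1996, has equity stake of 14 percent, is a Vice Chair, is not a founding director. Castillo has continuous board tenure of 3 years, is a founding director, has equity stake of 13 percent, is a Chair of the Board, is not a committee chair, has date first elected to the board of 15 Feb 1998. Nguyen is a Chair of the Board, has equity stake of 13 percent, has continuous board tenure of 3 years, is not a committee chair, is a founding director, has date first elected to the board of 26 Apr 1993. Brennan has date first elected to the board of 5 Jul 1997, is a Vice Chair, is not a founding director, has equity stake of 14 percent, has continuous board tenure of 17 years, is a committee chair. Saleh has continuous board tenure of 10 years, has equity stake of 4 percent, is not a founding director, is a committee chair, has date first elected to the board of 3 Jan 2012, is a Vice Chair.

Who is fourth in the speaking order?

Halvorsen

By board role: Nguyen and Castillo (Chair of the Board); then Saleh, Halvorsen and Brennan (Vice Chair).
Nguyen and Castillo both have equity stake 13 percent, so the next rule applies.
Nguyen and Castillo both have continuous board tenure 3 years, so the next rule applies.
Nguyen and Castillo are each a founding director, so the next rule applies.
Among Nguyen and Castillo, by date first elected to the board (earlier first): Nguyen (26 Apr 1993) before Castillo (15 Feb 1998).
Among Saleh, Halvorsen and Brennan, by equity stake (lower first): Saleh (4 percent) before Halvorsen and Brennan (14 percent).
Halvorsen and Brennan both have continuous board tenure 17 years, so the next rule applies.
Halvorsen and Brennan are each not a founding director, so the next rule applies.
Among Halvorsen and Brennan, by date first elected to the board (earlier first): Halvorsen (25 Aug 1996) before Brennan (5 Jul 1997).
Order: Nguyen, Castillo, Saleh, Halvorsen, Brennan.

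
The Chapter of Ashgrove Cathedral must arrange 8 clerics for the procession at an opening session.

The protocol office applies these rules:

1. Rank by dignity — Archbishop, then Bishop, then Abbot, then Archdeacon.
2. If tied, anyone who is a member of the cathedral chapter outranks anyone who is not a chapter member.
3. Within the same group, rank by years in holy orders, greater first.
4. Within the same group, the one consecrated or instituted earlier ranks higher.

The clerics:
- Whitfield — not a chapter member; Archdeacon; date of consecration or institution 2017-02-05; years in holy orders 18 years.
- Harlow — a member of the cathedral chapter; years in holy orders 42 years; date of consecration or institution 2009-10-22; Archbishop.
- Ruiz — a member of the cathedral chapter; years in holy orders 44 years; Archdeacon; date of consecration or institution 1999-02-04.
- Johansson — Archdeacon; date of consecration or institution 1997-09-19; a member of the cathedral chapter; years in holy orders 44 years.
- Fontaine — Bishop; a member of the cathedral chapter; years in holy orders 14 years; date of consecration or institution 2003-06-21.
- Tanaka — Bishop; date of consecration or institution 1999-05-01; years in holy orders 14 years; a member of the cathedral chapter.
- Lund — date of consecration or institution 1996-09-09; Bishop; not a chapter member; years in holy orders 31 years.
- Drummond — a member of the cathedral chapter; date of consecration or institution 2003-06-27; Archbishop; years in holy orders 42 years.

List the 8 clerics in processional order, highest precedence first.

Drummond, Harlow, Tanaka, Fontaine, Lund, Johansson, Ruiz, Whitfield

By dignity: Drummond and Harlow (Archbishop); then Tanaka, Fontaine and Lund (Bishop); then Johansson, Ruiz and Whitfield (Archdeacon).
Drummond and Harlow are each a member of the cathedral chapter, so the next rule applies.
Drummond and Harlow both have years in holy orders 42 years, so the next rule applies.
Among Drummond and Harlow, by date of consecration or institution (earlier first): Drummond (2003-06-27) before Harlow (2009-10-22).
Among Tanaka, Fontaine and Lund, a member of the cathedral chapter before not a chapter member: Tanaka and Fontaine (a member of the cathedral chapter) before Lund (not a chapter member).
Tanaka and Fontaine both have years in holy orders 14 years, so the next rule applies.
Among Tanaka and Fontaine, by date of consecration or institution (earlier first): Tanaka (1999-05-01) before Fontaine (2003-06-21).
Among Johansson, Ruiz and Whitfield, a member of the cathedral chapter before not a chapter member: Johansson and Ruiz (a member of the cathedral chapter) before Whitfield (not a chapter member).
Johansson and Ruiz both have years in holy orders 44 years, so the next rule applies.
Among Johansson and Ruiz, by date of consecration or institution (earlier first): Johansson (1997-09-19) before Ruiz (1999-02-04).
Full order: Drummond, Harlow, Tanaka, Fontaine, Lund, Johansson, Ruiz, Whitfield.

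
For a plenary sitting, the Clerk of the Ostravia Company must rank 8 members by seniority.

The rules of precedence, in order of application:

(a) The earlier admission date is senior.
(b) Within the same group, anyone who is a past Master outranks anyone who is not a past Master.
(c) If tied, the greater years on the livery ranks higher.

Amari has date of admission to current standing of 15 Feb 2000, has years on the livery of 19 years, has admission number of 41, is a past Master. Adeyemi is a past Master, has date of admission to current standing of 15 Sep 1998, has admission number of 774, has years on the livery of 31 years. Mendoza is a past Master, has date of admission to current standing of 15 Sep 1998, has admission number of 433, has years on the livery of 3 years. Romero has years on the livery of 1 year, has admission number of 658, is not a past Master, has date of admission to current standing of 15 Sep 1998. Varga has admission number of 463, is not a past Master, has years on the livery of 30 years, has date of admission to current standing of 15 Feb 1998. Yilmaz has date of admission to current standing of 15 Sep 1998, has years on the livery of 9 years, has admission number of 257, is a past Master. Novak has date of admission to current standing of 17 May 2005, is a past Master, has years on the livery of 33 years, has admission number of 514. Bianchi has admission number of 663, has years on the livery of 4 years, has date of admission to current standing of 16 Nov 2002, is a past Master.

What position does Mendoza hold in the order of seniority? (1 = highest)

4

By date of admission to current standing (earlier first): Varga (15 Feb 1998); then Adeyemi, Yilmaz, Mendoza and Romero (each 15 Sep 1998); then Amari (15 Feb 2000); then Bianchi (16 Nov 2002); then Novak (17 May 2005).
Among Adeyemi, Yilmaz, Mendoza and Romero, a past Master before not a past Master: Adeyemi, Yilmaz and Mendoza (a past Master) before Romero (not a past Master).
Among Adeyemi, Yilmaz and Mendoza, by years on the livery (higher first): Adeyemi (31 years) before Yilmaz (9 years) before Mendoza (3 years).
Order: Varga, Adeyemi, Yilmaz, Mendoza, Romero, Amari, Bianchi, Novak. So position 4.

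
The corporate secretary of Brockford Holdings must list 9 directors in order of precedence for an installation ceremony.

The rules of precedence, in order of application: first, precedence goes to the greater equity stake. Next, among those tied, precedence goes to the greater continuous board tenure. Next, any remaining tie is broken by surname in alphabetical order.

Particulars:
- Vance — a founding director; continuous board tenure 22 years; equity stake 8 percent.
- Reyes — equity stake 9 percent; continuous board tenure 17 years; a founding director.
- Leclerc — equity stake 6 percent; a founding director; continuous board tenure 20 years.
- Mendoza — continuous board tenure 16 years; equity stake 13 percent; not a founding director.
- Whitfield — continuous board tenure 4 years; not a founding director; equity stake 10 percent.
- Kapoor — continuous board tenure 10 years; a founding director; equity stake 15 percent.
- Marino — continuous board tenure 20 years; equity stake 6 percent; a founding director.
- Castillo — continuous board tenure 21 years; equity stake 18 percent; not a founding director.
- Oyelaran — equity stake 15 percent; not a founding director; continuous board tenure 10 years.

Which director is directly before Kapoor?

Castillo

By equity stake (higher first): Castillo (18 percent); then Kapoor and Oyelaran (both 15 percent); then Mendoza (13 percent); then Whitfield (10 percent); then Reyes (9 percent); then Vance (8 percent); then Leclerc and Marino (both 6 percent).
Kapoor and Oyelaran both have continuous board tenure 10 years, so the next rule applies.
Among Kapoor and Oyelaran, alphabetically by surname: Kapoor before Oyelaran.
Leclerc and Marino both have continuous board tenure 20 years, so the next rule applies.
Among Leclerc and Marino, alphabetically by surname: Leclerc before Marino.
Order: Castillo, Kapoor, Oyelaran, Mendoza, Whitfield, Reyes, Vance, Leclerc, Marino.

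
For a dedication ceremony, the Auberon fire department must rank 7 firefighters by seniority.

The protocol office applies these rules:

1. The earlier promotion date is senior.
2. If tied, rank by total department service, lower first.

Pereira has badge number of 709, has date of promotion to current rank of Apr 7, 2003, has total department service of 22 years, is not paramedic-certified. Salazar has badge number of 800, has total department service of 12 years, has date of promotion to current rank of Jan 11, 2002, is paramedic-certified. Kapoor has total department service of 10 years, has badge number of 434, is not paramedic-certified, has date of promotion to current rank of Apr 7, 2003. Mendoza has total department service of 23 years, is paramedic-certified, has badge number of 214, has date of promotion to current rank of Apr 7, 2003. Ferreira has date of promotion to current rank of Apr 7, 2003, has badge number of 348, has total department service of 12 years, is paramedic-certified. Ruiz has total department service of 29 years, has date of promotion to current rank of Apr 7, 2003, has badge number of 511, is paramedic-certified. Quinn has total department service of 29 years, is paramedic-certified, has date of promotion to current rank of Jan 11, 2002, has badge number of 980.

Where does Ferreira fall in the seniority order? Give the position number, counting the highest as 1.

By date of promotion to current rank (earlier first): Salazar and Quinn (both Jan 11, 2002); then Kapoor, Ferreira, Pereira, Mendoza and Ruiz (each Apr 7, 2003).
Among Salazar and Quinn, by total department service (lower first): Salazar (12 years) before Quinn (29 years).
Among Kapoor, Ferreira, Pereira, Mendoza and Ruiz, by total department service (lower first): Kapoor (10 years) before Ferreira (12 years) before Pereira (22 years) before Mendoza (23 years) before Ruiz (29 years).
Order: Salazar, Quinn, Kapoor, Ferreira, Pereira, Mendoza, Ruiz. So position 4.

4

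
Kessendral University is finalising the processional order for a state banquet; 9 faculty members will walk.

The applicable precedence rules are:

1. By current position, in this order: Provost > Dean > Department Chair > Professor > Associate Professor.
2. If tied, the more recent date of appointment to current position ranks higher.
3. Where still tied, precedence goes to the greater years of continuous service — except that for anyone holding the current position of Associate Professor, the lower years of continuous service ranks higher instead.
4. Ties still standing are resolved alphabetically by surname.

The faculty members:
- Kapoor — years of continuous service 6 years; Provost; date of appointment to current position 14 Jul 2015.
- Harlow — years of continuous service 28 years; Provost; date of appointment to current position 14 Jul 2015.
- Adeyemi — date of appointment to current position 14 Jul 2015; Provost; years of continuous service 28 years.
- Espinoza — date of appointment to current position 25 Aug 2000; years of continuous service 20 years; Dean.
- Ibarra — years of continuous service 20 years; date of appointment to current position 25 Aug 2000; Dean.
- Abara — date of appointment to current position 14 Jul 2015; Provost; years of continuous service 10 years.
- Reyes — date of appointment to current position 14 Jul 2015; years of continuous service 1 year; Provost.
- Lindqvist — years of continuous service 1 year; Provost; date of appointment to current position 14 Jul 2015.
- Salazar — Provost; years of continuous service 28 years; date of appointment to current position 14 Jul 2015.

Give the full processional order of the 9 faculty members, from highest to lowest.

By current position: Adeyemi, Harlow, Salazar, Abara, Kapoor, Lindqvist and Reyes (Provost); then Espinoza and Ibarra (Dean).
Adeyemi, Harlow, Salazar, Abara, Kapoor, Lindqvist and Reyes all have date of appointment to current position 14 Jul 2015, so the next rule applies.
Among Adeyemi, Harlow, Salazar, Abara, Kapoor, Lindqvist and Reyes, by years of continuous service (higher first): Adeyemi, Harlow and Salazar (28 years) before Abara (10 years) before Kapoor (6 years) before Lindqvist and Reyes (1 year).
Among Adeyemi, Harlow and Salazar, alphabetically by surname: Adeyemi before Harlow before Salazar.
Among Lindqvist and Reyes, alphabetically by surname: Lindqvist before Reyes.
Espinoza and Ibarra both have date of appointment to current position 25 Aug 2000, so the next rule applies.
Espinoza and Ibarra both have years of continuous service 20 years, so the next rule applies.
Among Espinoza and Ibarra, alphabetically by surname: Espinoza before Ibarra.
Full order: Adeyemi, Harlow, Salazar, Abara, Kapoor, Lindqvist, Reyes, Espinoza, Ibarra.

Adeyemi, Harlow, Salazar, Abara, Kapoor, Lindqvist, Reyes, Espinoza, Ibarra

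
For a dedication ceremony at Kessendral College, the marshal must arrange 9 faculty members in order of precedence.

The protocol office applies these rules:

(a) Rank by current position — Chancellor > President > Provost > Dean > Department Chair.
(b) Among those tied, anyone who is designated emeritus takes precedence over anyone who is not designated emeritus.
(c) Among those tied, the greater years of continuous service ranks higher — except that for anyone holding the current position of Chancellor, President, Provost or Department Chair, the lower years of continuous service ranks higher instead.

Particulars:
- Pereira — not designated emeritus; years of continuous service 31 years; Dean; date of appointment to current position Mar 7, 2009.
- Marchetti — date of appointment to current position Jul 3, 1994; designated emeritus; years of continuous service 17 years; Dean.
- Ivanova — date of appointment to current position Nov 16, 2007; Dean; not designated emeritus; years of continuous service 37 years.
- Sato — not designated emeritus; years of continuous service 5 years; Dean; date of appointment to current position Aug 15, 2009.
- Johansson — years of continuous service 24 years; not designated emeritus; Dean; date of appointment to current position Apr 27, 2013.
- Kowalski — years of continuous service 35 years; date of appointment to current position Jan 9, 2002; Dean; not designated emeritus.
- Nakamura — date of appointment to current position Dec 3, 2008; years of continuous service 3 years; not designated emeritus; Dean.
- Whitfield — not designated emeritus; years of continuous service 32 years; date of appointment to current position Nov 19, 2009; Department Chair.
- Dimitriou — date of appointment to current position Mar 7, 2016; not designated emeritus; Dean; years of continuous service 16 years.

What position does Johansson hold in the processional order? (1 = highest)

By current position: Marchetti, Ivanova, Kowalski, Pereira, Johansson, Dimitriou, Sato and Nakamura (Dean); then Whitfield (Department Chair).
Among Marchetti, Ivanova, Kowalski, Pereira, Johansson, Dimitriou, Sato and Nakamura, designated emeritus before not designated emeritus: Marchetti (designated emeritus) before Ivanova, Kowalski, Pereira, Johansson, Dimitriou, Sato and Nakamura (not designated emeritus).
Among Ivanova, Kowalski, Pereira, Johansson, Dimitriou, Sato and Nakamura, by years of continuous service (higher first): Ivanova (37 years) before Kowalski (35 years) before Pereira (31 years) before Johansson (24 years) before Dimitriou (16 years) before Sato (5 years) before Nakamura (3 years).
Order: Marchetti, Ivanova, Kowalski, Pereira, Johansson, Dimitriou, Sato, Nakamura, Whitfield. So position 5.

5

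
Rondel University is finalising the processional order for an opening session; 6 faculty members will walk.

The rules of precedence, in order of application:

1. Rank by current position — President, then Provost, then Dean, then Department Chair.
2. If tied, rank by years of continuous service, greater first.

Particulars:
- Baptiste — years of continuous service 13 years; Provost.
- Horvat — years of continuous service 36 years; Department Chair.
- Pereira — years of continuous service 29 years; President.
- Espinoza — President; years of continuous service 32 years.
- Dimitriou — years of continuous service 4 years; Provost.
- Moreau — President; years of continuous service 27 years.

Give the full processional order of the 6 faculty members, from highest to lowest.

By current position: Espinoza, Pereira and Moreau (President); then Baptiste and Dimitriou (Provost); then Horvat (Department Chair).
Among Espinoza, Pereira and Moreau, by years of continuous service (higher first): Espinoza (32 years) before Pereira (29 years) before Moreau (27 years).
Among Baptiste and Dimitriou, by years of continuous service (higher first): Baptiste (13 years) before Dimitriou (4 years).
Full order: Espinoza, Pereira, Moreau, Baptiste, Dimitriou, Horvat.

Espinoza, Pereira, Moreau, Baptiste, Dimitriou, Horvat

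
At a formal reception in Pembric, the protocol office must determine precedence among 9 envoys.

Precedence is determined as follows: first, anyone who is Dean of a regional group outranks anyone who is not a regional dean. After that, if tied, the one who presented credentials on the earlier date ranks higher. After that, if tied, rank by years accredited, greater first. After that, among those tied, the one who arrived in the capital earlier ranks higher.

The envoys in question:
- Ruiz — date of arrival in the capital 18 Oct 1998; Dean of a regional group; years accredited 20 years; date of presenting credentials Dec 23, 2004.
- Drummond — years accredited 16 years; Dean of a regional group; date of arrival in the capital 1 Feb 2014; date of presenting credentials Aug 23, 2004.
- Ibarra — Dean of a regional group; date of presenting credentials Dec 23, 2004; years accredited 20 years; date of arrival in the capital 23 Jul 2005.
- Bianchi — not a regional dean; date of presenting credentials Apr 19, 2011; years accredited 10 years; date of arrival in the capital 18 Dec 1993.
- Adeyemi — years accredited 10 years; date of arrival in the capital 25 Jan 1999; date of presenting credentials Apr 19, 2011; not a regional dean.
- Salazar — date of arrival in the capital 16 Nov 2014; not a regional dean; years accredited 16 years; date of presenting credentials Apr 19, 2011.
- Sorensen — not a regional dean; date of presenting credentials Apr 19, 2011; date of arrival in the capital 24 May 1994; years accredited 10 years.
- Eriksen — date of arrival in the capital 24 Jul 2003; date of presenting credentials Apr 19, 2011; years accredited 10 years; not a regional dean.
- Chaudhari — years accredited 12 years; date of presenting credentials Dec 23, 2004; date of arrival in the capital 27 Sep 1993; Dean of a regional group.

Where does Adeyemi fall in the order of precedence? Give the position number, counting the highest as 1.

8

By the first rule: Drummond, Ruiz, Ibarra and Chaudhari (each Dean of a regional group); then Salazar, Bianchi, Sorensen, Adeyemi and Eriksen (each not a regional dean).
Among Drummond, Ruiz, Ibarra and Chaudhari, by date of presenting credentials (earlier first): Drummond (Aug 23, 2004) before Ruiz, Ibarra and Chaudhari (Dec 23, 2004).
Among Ruiz, Ibarra and Chaudhari, by years accredited (higher first): Ruiz and Ibarra (20 years) before Chaudhari (12 years).
Among Ruiz and Ibarra, by date of arrival in the capital (earlier first): Ruiz (18 Oct 1998) before Ibarra (23 Jul 2005).
Salazar, Bianchi, Sorensen, Adeyemi and Eriksen all have date of presenting credentials Apr 19, 2011, so the next rule applies.
Among Salazar, Bianchi, Sorensen, Adeyemi and Eriksen, by years accredited (higher first): Salazar (16 years) before Bianchi, Sorensen, Adeyemi and Eriksen (10 years).
Among Bianchi, Sorensen, Adeyemi and Eriksen, by date of arrival in the capital (earlier first): Bianchi (18 Dec 1993) before Sorensen (24 May 1994) before Adeyemi (25 Jan 1999) before Eriksen (24 Jul 2003).
Order: Drummond, Ruiz, Ibarra, Chaudhari, Salazar, Bianchi, Sorensen, Adeyemi, Eriksen. So position 8.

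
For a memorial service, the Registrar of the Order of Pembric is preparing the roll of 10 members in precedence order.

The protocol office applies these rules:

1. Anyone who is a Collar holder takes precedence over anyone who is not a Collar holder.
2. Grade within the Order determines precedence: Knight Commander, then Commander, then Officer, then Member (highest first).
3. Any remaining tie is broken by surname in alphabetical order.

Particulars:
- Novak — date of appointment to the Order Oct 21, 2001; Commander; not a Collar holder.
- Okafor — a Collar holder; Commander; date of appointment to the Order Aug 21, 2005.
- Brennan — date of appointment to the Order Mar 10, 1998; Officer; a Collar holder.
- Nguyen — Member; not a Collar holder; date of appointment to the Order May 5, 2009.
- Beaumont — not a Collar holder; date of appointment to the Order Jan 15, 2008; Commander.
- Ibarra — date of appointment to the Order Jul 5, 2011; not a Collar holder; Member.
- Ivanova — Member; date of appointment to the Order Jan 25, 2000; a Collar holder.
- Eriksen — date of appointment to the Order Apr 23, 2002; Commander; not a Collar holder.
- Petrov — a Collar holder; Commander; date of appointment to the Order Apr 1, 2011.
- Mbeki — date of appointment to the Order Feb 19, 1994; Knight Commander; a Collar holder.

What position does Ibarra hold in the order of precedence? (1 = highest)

By the first rule: Mbeki, Okafor, Petrov, Brennan and Ivanova (each a Collar holder); then Beaumont, Eriksen, Novak, Ibarra and Nguyen (each not a Collar holder).
Among Mbeki, Okafor, Petrov, Brennan and Ivanova, by grade within the Order: Mbeki (Knight Commander) before Okafor and Petrov (Commander) before Brennan (Officer) before Ivanova (Member).
Among Okafor and Petrov, alphabetically by surname: Okafor before Petrov.
Among Beaumont, Eriksen, Novak, Ibarra and Nguyen, by grade within the Order: Beaumont, Eriksen and Novak (Commander) before Ibarra and Nguyen (Member).
Among Beaumont, Eriksen and Novak, alphabetically by surname: Beaumont before Eriksen before Novak.
Among Ibarra and Nguyen, alphabetically by surname: Ibarra before Nguyen.
Order: Mbeki, Okafor, Petrov, Brennan, Ivanova, Beaumont, Eriksen, Novak, Ibarra, Nguyen. So position 9.

9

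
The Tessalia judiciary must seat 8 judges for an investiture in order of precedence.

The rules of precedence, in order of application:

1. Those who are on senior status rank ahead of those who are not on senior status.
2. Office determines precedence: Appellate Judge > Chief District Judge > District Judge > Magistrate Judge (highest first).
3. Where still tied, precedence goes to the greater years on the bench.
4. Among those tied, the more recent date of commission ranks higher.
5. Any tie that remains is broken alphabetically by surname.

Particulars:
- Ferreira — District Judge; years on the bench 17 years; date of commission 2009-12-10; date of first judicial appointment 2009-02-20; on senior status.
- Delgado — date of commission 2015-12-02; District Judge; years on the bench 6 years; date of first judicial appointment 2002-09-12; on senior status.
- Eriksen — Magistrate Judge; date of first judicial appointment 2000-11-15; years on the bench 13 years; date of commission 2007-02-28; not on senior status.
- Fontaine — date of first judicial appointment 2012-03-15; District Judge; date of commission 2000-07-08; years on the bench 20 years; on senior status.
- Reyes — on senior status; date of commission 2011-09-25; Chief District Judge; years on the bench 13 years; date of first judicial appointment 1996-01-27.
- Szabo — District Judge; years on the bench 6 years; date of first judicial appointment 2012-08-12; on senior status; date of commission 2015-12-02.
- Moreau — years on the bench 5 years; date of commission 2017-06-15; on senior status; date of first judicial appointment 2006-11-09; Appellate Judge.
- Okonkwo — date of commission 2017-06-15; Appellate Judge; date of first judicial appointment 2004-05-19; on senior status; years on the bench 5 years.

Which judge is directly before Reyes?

Okonkwo

By the first rule: Moreau, Okonkwo, Reyes, Fontaine, Ferreira, Delgado and Szabo (each on senior status); then Eriksen (not on senior status).
Among Moreau, Okonkwo, Reyes, Fontaine, Ferreira, Delgado and Szabo, by office: Moreau and Okonkwo (Appellate Judge) before Reyes (Chief District Judge) before Fontaine, Ferreira, Delgado and Szabo (District Judge).
Moreau and Okonkwo both have years on the bench 5 years, so the next rule applies.
Moreau and Okonkwo both have date of commission 2017-06-15, so the next rule applies.
Among Moreau and Okonkwo, alphabetically by surname: Moreau before Okonkwo.
Among Fontaine, Ferreira, Delgado and Szabo, by years on the bench (higher first): Fontaine (20 years) before Ferreira (17 years) before Delgado and Szabo (6 years).
Delgado and Szabo both have date of commission 2015-12-02, so the next rule applies.
Among Delgado and Szabo, alphabetically by surname: Delgado before Szabo.
Order: Moreau, Okonkwo, Reyes, Fontaine, Ferreira, Delgado, Szabo, Eriksen.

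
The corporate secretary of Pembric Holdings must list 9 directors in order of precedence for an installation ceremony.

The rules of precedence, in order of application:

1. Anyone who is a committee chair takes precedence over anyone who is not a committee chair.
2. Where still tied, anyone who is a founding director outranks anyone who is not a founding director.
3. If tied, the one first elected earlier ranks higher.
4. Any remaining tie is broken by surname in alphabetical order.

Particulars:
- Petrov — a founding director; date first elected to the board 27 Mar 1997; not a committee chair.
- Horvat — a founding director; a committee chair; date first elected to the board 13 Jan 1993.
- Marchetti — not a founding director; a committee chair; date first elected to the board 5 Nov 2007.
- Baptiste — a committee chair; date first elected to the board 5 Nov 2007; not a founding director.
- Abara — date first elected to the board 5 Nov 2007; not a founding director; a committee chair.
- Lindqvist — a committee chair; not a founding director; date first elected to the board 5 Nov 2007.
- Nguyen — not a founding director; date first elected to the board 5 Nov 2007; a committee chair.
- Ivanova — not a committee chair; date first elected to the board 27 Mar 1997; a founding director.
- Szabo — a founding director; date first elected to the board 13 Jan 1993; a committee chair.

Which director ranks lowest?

Petrov

By the first rule: Horvat, Szabo, Abara, Baptiste, Lindqvist, Marchetti and Nguyen (each a committee chair); then Ivanova and Petrov (both not a committee chair).
Among Horvat, Szabo, Abara, Baptiste, Lindqvist, Marchetti and Nguyen, a founding director before not a founding director: Horvat and Szabo (a founding director) before Abara, Baptiste, Lindqvist, Marchetti and Nguyen (not a founding director).
Horvat and Szabo both have date first elected to the board 13 Jan 1993, so the next rule applies.
Among Horvat and Szabo, alphabetically by surname: Horvat before Szabo.
Abara, Baptiste, Lindqvist, Marchetti and Nguyen all have date first elected to the board 5 Nov 2007, so the next rule applies.
Among Abara, Baptiste, Lindqvist, Marchetti and Nguyen, alphabetically by surname: Abara before Baptiste before Lindqvist before Marchetti before Nguyen.
Ivanova and Petrov are each a founding director, so the next rule applies.
Ivanova and Petrov both have date first elected to the board 27 Mar 1997, so the next rule applies.
Among Ivanova and Petrov, alphabetically by surname: Ivanova before Petrov.
Order: Horvat, Szabo, Abara, Baptiste, Lindqvist, Marchetti, Nguyen, Ivanova, Petrov.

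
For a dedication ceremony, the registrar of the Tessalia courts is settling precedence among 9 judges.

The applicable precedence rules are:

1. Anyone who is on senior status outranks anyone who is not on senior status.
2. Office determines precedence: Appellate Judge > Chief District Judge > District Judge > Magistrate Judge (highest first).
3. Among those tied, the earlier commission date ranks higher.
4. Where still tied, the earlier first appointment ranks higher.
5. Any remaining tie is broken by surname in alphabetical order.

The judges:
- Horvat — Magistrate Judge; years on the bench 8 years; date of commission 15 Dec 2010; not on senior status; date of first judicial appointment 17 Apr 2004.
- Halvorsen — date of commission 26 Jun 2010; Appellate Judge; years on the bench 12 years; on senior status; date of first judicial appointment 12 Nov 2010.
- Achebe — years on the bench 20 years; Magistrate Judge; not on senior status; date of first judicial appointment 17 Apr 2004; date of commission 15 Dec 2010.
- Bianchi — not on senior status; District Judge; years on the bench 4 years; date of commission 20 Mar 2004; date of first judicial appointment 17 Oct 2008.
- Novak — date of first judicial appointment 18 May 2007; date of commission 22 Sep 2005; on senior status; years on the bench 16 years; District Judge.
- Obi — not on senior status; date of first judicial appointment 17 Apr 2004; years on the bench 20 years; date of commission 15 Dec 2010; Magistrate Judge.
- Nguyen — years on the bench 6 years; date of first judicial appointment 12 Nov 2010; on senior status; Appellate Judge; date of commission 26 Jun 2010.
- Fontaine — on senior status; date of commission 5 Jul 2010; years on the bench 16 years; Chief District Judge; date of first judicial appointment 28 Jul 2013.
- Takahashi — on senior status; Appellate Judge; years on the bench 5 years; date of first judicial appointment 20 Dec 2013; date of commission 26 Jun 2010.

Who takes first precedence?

Halvorsen

By the first rule: Halvorsen, Nguyen, Takahashi, Fontaine and Novak (each on senior status); then Bianchi, Achebe, Horvat and Obi (each not on senior status).
Among Halvorsen, Nguyen, Takahashi, Fontaine and Novak, by office: Halvorsen, Nguyen and Takahashi (Appellate Judge) before Fontaine (Chief District Judge) before Novak (District Judge).
Halvorsen, Nguyen and Takahashi all have date of commission 26 Jun 2010, so the next rule applies.
Among Halvorsen, Nguyen and Takahashi, by date of first judicial appointment (earlier first): Halvorsen and Nguyen (12 Nov 2010) before Takahashi (20 Dec 2013).
Among Halvorsen and Nguyen, alphabetically by surname: Halvorsen before Nguyen.
Among Bianchi, Achebe, Horvat and Obi, by office: Bianchi (District Judge) before Achebe, Horvat and Obi (Magistrate Judge).
Achebe, Horvat and Obi all have date of commission 15 Dec 2010, so the next rule applies.
Achebe, Horvat and Obi all have date of first judicial appointment 17 Apr 2004, so the next rule applies.
Among Achebe, Horvat and Obi, alphabetically by surname: Achebe before Horvat before Obi.
Order: Halvorsen, Nguyen, Takahashi, Fontaine, Novak, Bianchi, Achebe, Horvat, Obi.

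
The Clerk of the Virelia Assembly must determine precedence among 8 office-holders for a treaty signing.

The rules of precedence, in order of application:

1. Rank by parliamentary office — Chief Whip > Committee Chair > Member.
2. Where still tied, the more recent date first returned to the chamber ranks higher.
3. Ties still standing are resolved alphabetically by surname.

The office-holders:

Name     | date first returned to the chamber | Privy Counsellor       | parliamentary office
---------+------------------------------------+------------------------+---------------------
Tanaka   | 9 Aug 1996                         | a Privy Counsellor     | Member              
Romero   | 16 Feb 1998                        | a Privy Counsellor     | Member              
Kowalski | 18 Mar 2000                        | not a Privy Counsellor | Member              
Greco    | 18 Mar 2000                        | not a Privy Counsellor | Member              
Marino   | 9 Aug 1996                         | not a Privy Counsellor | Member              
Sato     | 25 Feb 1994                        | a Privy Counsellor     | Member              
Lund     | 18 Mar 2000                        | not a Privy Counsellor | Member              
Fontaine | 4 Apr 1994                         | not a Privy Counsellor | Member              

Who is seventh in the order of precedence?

Fontaine

By parliamentary office: Greco, Kowalski, Lund, Romero, Marino, Tanaka, Fontaine and Sato (Member).
Among Greco, Kowalski, Lund, Romero, Marino, Tanaka, Fontaine and Sato, by date first returned to the chamber (later first): Greco, Kowalski and Lund (18 Mar 2000) before Romero (16 Feb 1998) before Marino and Tanaka (9 Aug 1996) before Fontaine (4 Apr 1994) before Sato (25 Feb 1994).
Among Greco, Kowalski and Lund, alphabetically by surname: Greco before Kowalski before Lund.
Among Marino and Tanaka, alphabetically by surname: Marino before Tanaka.
Order: Greco, Kowalski, Lund, Romero, Marino, Tanaka, Fontaine, Sato.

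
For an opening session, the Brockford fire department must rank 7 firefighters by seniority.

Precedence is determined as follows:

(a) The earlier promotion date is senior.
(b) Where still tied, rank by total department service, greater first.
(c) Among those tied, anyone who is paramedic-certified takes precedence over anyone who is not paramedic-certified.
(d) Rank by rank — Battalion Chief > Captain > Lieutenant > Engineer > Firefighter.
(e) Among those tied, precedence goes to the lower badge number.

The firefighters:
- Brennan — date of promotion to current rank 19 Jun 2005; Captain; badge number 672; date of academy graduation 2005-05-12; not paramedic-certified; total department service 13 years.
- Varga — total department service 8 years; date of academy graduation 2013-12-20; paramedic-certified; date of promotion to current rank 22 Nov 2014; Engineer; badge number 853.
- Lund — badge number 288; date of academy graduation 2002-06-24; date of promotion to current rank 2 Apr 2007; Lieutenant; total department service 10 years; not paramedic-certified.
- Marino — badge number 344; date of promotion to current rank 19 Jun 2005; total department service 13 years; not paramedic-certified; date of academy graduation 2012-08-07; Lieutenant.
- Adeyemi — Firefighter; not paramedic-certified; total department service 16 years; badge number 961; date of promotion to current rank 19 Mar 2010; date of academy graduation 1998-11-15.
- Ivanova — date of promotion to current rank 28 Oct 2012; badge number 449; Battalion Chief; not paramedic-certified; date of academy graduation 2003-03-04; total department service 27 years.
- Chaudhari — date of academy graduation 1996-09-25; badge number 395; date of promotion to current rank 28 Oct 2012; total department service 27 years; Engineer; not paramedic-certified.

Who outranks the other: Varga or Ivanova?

By date of promotion to current rank (earlier first): Brennan and Marino (both 19 Jun 2005); then Lund (2 Apr 2007); then Adeyemi (19 Mar 2010); then Ivanova and Chaudhari (both 28 Oct 2012); then Varga (22 Nov 2014).
Brennan and Marino both have total department service 13 years, so the next rule applies.
Brennan and Marino are each not paramedic-certified, so the next rule applies.
Among Brennan and Marino, by rank: Brennan (Captain) before Marino (Lieutenant).
Ivanova and Chaudhari both have total department service 27 years, so the next rule applies.
Ivanova and Chaudhari are each not paramedic-certified, so the next rule applies.
Among Ivanova and Chaudhari, by rank: Ivanova (Battalion Chief) before Chaudhari (Engineer).
So Ivanova takes precedence.

Ivanova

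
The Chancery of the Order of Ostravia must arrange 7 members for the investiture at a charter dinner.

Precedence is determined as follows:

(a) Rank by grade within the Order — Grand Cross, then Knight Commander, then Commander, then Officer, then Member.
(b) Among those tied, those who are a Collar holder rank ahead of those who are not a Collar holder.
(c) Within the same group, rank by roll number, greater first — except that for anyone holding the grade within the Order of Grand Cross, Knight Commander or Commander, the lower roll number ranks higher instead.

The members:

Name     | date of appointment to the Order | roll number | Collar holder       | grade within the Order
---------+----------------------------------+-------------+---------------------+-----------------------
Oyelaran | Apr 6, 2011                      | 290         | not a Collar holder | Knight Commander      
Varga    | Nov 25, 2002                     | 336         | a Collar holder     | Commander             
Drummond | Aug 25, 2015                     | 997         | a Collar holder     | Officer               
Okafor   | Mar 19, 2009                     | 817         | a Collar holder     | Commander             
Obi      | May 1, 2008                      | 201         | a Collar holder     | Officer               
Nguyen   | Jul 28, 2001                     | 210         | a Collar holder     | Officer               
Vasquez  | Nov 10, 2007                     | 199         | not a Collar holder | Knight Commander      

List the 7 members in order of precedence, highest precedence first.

By grade within the Order: Vasquez and Oyelaran (Knight Commander); then Varga and Okafor (Commander); then Drummond, Nguyen and Obi (Officer).
Vasquez and Oyelaran are each not a Collar holder, so the next rule applies.
Among Vasquez and Oyelaran, by roll number (lower first) (reversed rule for this group): Vasquez (199) before Oyelaran (290).
Varga and Okafor are each a Collar holder, so the next rule applies.
Among Varga and Okafor, by roll number (lower first) (reversed rule for this group): Varga (336) before Okafor (817).
Drummond, Nguyen and Obi are each a Collar holder, so the next rule applies.
Among Drummond, Nguyen and Obi, by roll number (higher first): Drummond (997) before Nguyen (210) before Obi (201).
Full order: Vasquez, Oyelaran, Varga, Okafor, Drummond, Nguyen, Obi.

Vasquez, Oyelaran, Varga, Okafor, Drummond, Nguyen, Obi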